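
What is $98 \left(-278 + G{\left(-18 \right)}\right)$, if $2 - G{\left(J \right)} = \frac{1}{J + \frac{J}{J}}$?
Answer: $- \frac{459718}{17} \approx -27042.0$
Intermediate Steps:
$G{\left(J \right)} = 2 - \frac{1}{1 + J}$ ($G{\left(J \right)} = 2 - \frac{1}{J + \frac{J}{J}} = 2 - \frac{1}{J + 1} = 2 - \frac{1}{1 + J}$)
$98 \left(-278 + G{\left(-18 \right)}\right) = 98 \left(-278 + \frac{1 + 2 \left(-18\right)}{1 - 18}\right) = 98 \left(-278 + \frac{1 - 36}{-17}\right) = 98 \left(-278 - - \frac{35}{17}\right) = 98 \left(-278 + \frac{35}{17}\right) = 98 \left(- \frac{4691}{17}\right) = - \frac{459718}{17}$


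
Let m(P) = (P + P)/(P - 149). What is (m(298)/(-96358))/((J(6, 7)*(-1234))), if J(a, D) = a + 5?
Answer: 1/326990873 ≈ 3.0582e-9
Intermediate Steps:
m(P) = 2*P/(-149 + P) (m(P) = (2*P)/(-149 + P) = 2*P/(-149 + P))
J(a, D) = 5 + a
(m(298)/(-96358))/((J(6, 7)*(-1234))) = ((2*298/(-149 + 298))/(-96358))/(((5 + 6)*(-1234))) = ((2*298/149)*(-1/96358))/((11*(-1234))) = ((2*298*(1/149))*(-1/96358))/(-13574) = (4*(-1/96358))*(-1/13574) = -2/48179*(-1/13574) = 1/326990873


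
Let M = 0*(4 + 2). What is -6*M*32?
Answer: 0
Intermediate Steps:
M = 0 (M = 0*6 = 0)
-6*M*32 = -6*0*32 = 0*32 = 0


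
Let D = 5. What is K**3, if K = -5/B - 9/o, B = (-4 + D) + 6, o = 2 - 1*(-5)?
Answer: -8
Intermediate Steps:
o = 7 (o = 2 + 5 = 7)
B = 7 (B = (-4 + 5) + 6 = 1 + 6 = 7)
K = -2 (K = -5/7 - 9/7 = -2)
K**3 = (-2)**3 = -8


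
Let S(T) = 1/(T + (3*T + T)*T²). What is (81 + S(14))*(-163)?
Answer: -145101133/10990 ≈ -13203.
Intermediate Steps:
S(T) = 1/(T + 4*T³) (S(T) = 1/(T + (4*T)*T²) = 1/(T + 4*T³))
(81 + S(14))*(-163) = (81 + 1/(14 + 4*14³))*(-163) = (81 + 1/(14 + 4*2744))*(-163) = (81 + 1/(14 + 10976))*(-163) = (81 + 1/10990)*(-163) = (890191/10990)*(-163) = -145101133/10990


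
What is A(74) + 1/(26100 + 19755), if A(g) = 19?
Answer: 871246/45855 ≈ 19.000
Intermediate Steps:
A(74) + 1/(26100 + 19755) = 19 + 1/(26100 + 19755) = 19 + 1/45855 = 871246/45855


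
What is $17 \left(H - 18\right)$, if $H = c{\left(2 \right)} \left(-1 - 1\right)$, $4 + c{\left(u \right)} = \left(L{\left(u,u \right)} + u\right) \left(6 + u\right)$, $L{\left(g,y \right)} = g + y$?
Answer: $-1802$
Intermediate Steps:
$c{\left(u \right)} = -4 + 3 u \left(6 + u\right)$ ($c{\left(u \right)} = -4 + \left(\left(u + u\right) + u\right) \left(6 + u\right) = -4 + \left(2 u + u\right) \left(6 + u\right) = -4 + 3 u \left(6 + u\right)$)
$H = -88$ ($H = \left(-4 + 3 \cdot 2^{2} + 18 \cdot 2\right) \left(-1 - 1\right) = \left(-4 + 3 \cdot 4 + 36\right) \left(-2\right) = \left(-4 + 12 + 36\right) \left(-2\right) = 44 \left(-2\right) = -88$)
$17 \left(H - 18\right) = 17 \left(-88 - 18\right) = 17 \left(-106\right) = -1802$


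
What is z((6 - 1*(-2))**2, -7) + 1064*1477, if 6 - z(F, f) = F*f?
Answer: 1571982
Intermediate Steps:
z(F, f) = 6 - F*f
z((6 - 1*(-2))**2, -7) + 1064*1477 = (6 - 1*(6 - 1*(-2))**2*(-7)) + 1064*1477 = (6 - 1*(6 + 2)**2*(-7)) + 1571528 = (6 - 1*8**2*(-7)) + 1571528 = (6 - 1*64*(-7)) + 1571528 = (6 + 448) + 1571528 = 454 + 1571528 = 1571982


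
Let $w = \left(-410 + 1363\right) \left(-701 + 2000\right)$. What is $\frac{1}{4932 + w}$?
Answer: $\frac{1}{1242879} \approx 8.0458 \cdot 10^{-7}$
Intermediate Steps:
$w = 1237947$ ($w = 953 \cdot 1299 = 1237947$)
$\frac{1}{4932 + w} = \frac{1}{4932 + 1237947} = \frac{1}{1242879}$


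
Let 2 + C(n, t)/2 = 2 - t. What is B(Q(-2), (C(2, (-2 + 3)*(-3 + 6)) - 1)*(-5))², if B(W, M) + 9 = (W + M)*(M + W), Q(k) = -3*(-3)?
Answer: 3713329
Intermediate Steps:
Q(k) = 9
C(n, t) = -2*t (C(n, t) = -4 + 2*(2 - t) = -4 + (4 - 2*t) = -2*t)
B(W, M) = -9 + (M + W)² (B(W, M) = -9 + (W + M)*(M + W) = -9 + (M + W)*(M + W) = -9 + (M + W)²)
B(Q(-2), (C(2, (-2 + 3)*(-3 + 6)) - 1)*(-5))² = (-9 + ((-2*(-2 + 3)*(-3 + 6) - 1)*(-5) + 9)²)² = (-9 + ((-2*3 - 1)*(-5) + 9)²)² = (-9 + ((-6 - 1)*(-5) + 9)²)² = (-9 + (-7*(-5) + 9)²)² = (-9 + (35 + 9)²)² = (-9 + 44²)² = (-9 + 1936)² = 1927² = 3713329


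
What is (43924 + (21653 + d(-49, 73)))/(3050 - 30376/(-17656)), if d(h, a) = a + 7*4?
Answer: 144951346/6735147 ≈ 21.522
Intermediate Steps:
d(h, a) = 28 + a (d(h, a) = a + 28 = 28 + a)
(43924 + (21653 + d(-49, 73)))/(3050 - 30376/(-17656)) = (43924 + (21653 + (28 + 73)))/(3050 - 30376/(-17656)) = (43924 + (21653 + 101))/(3050 - 30376*(-1/17656)) = (43924 + 21754)/(3050 + 3797/2207) = 65678/(6735147/2207) = 65678*(2207/6735147) = 144951346/6735147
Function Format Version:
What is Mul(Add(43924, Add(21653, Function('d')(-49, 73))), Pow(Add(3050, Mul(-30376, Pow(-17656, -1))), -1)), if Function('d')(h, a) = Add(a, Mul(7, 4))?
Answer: Rational(144951346, 6735147) ≈ 21.522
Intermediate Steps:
Function('d')(h, a) = Add(28, a) (Function('d')(h, a) = Add(a, 28) = Add(28, a))
Mul(Add(43924, Add(21653, Function('d')(-49, 73))), Pow(Add(3050, Mul(-30376, Pow(-17656, -1))), -1)) = Mul(Add(43924, Add(21653, Add(28, 73))), Pow(Add(3050, Mul(-30376, Pow(-17656, -1))), -1)) = Mul(Add(43924, Add(21653, 101)), Pow(Add(3050, Mul(-30376, Rational(-1, 17656))), -1)) = Mul(Add(43924, 21754), Pow(Add(3050, Rational(3797, 2207)), -1)) = Mul(65678, Pow(Rational(6735147, 2207), -1)) = Mul(65678, Rational(2207, 6735147)) = Rational(144951346, 6735147)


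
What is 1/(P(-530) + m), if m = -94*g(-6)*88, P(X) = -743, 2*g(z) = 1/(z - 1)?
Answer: -7/1065 ≈ -0.0065728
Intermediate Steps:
g(z) = 1/(2*(-1 + z)) (g(z) = 1/(2*(z - 1)) = 1/(2*(-1 + z)))
m = 4136/7 (m = -47/(-1 - 6)*88 = -47/(-7)*88 = -47*(-1)/7*88 = -94*(-1/14)*88 = (47/7)*88 = 4136/7 ≈ 590.86)
1/(P(-530) + m) = 1/(-743 + 4136/7) = 1/(-1065/7) = -7/1065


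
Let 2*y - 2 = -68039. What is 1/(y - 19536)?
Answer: -2/107109 ≈ -1.8673e-5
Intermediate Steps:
y = -68037/2 (y = 1 + (½)*(-68039) = 1 - 68039/2 = -68037/2 ≈ -34019.)
1/(y - 19536) = 1/(-68037/2 - 19536) = 1/(-107109/2) = -2/107109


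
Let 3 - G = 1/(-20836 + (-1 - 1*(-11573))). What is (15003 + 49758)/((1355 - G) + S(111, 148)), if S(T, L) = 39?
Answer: 599945904/12886223 ≈ 46.557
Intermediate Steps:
G = 27793/9264 (G = 3 - 1/(-20836 + (-1 - 1*(-11573))) = 3 - 1/(-20836 + (-1 + 11573)) = 3 - 1/(-20836 + 11572) = 3 - 1/(-9264) = 3 - 1*(-1/9264) = 3 + 1/9264 = 27793/9264 ≈ 3.0001)
(15003 + 49758)/((1355 - G) + S(111, 148)) = (15003 + 49758)/((1355 - 1*27793/9264) + 39) = 64761/((1355 - 27793/9264) + 39) = 64761/(12524927/9264 + 39) = 64761/(12886223/9264) = 64761*(9264/12886223) = 599945904/12886223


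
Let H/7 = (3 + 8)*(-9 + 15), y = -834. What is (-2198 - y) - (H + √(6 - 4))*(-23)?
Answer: 9262 + 23*√2 ≈ 9294.5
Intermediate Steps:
H = 462 (H = 7*((3 + 8)*(-9 + 15)) = 7*(11*6) = 7*66 = 462)
(-2198 - y) - (H + √(6 - 4))*(-23) = (-2198 - 1*(-834)) - (462 + √(6 - 4))*(-23) = (-2198 + 834) - (462 + √2)*(-23) = -1364 - (-10626 - 23*√2) = -1364 + (10626 + 23*√2) = 9262 + 23*√2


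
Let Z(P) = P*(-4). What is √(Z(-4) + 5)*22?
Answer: 22*√21 ≈ 100.82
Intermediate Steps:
Z(P) = -4*P
√(Z(-4) + 5)*22 = √(-4*(-4) + 5)*22 = √(16 + 5)*22 = √21*22 = 22*√21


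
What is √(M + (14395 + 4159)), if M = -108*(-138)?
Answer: √33458 ≈ 182.92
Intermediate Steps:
M = 14904
√(M + (14395 + 4159)) = √(14904 + (14395 + 4159)) = √(14904 + 18554) = √33458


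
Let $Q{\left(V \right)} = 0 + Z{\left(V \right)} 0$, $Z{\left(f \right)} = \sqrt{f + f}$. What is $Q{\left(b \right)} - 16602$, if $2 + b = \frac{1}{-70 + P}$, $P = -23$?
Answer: $-16602$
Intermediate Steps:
$b = - \frac{187}{93}$ ($b = -2 + \frac{1}{-70 - 23} = -2 + \frac{1}{-93} = -2 - \frac{1}{93} = - \frac{187}{93} \approx -2.0108$)
$Z{\left(f \right)} = \sqrt{2} \sqrt{f}$ ($Z{\left(f \right)} = \sqrt{2 f} = \sqrt{2} \sqrt{f}$)
$Q{\left(V \right)} = 0$ ($Q{\left(V \right)} = 0 + \sqrt{2} \sqrt{V} 0 = 0 + 0 = 0$)
$Q{\left(b \right)} - 16602 = 0 - 16602 = -16602$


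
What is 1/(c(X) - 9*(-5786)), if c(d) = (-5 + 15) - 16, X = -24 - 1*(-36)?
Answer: 1/52068 ≈ 1.9206e-5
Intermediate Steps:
X = 12 (X = -24 + 36 = 12)
c(d) = -6 (c(d) = 10 - 16 = -6)
1/(c(X) - 9*(-5786)) = 1/(-6 - 9*(-5786)) = 1/(-6 + 52074) = 1/52068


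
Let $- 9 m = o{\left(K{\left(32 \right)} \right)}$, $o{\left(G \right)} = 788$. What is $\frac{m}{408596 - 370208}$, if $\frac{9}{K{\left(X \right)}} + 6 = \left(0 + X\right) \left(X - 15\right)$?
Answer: $- \frac{197}{86373} \approx -0.0022808$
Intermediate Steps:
$K{\left(X \right)} = \frac{9}{-6 + X \left(-15 + X\right)}$ ($K{\left(X \right)} = \frac{9}{-6 + \left(0 + X\right) \left(X - 15\right)} = \frac{9}{-6 + X \left(-15 + X\right)}$)
$m = - \frac{788}{9}$ ($m = \left(- \frac{1}{9}\right) 788 = - \frac{788}{9} \approx -87.556$)
$\frac{m}{408596 - 370208} = - \frac{788}{9 \left(408596 - 370208\right)} = - \frac{788}{9 \cdot 38388} = \left(- \frac{788}{9}\right) \frac{1}{38388} = - \frac{197}{86373}$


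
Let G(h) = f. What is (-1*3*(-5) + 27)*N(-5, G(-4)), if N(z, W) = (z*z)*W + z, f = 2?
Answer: 1890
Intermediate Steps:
G(h) = 2
N(z, W) = z + W*z² (N(z, W) = z²*W + z = W*z² + z = z + W*z²)
(-1*3*(-5) + 27)*N(-5, G(-4)) = (-1*3*(-5) + 27)*(-5*(1 + 2*(-5))) = (-3*(-5) + 27)*(-5*(1 - 10)) = (15 + 27)*(-5*(-9)) = 42*45 = 1890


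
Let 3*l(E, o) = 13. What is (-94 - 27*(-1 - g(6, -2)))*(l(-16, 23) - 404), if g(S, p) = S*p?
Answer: 468809/3 ≈ 1.5627e+5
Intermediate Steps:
l(E, o) = 13/3 (l(E, o) = (⅓)*13 = 13/3)
(-94 - 27*(-1 - g(6, -2)))*(l(-16, 23) - 404) = (-94 - 27*(-1 - 6*(-2)))*(13/3 - 404) = (-94 - 27*(-1 - 1*(-12)))*(-1199/3) = (-94 - 27*(-1 + 12))*(-1199/3) = (-94 - 27*11)*(-1199/3) = (-94 - 297)*(-1199/3) = -391*(-1199/3) = 468809/3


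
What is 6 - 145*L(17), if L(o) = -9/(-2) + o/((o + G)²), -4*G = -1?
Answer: -6234853/9522 ≈ -654.78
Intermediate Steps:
G = ¼ (G = -¼*(-1) = ¼ ≈ 0.25000)
L(o) = 9/2 + o/(¼ + o)² (L(o) = -9/(-2) + o/((o + ¼)²) = -9*(-½) + o/((¼ + o)²) = 9/2 + o/(¼ + o)²)
6 - 145*L(17) = 6 - 145*(9/2 + 16*17/(1 + 4*17)²) = 6 - 145*(9/2 + 16*17/(1 + 68)²) = 6 - 145*(9/2 + 16*17/69²) = 6 - 145*(9/2 + 16*17*(1/4761)) = 6 - 145*(9/2 + 272/4761) = 6 - 145*43393/9522 = 6 - 6291985/9522 = -6234853/9522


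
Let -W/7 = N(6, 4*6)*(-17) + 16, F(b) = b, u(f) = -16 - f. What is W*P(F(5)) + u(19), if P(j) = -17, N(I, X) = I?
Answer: -10269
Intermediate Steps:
W = 602 (W = -7*(6*(-17) + 16) = -7*(-102 + 16) = -7*(-86) = 602)
W*P(F(5)) + u(19) = 602*(-17) + (-16 - 1*19) = -10234 + (-16 - 19) = -10234 - 35 = -10269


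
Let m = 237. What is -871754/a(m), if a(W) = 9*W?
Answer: -871754/2133 ≈ -408.70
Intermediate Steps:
-871754/a(m) = -871754/(9*237) = -871754/2133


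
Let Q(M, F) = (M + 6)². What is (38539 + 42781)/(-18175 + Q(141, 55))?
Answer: 40660/1717 ≈ 23.681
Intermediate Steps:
Q(M, F) = (6 + M)²
(38539 + 42781)/(-18175 + Q(141, 55)) = (38539 + 42781)/(-18175 + (6 + 141)²) = 81320/(-18175 + 147²) = 81320/(-18175 + 21609) = 81320/3434 = 81320*(1/3434) = 40660/1717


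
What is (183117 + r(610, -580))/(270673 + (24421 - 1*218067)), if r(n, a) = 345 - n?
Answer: 10756/4531 ≈ 2.3739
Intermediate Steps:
(183117 + r(610, -580))/(270673 + (24421 - 1*218067)) = (183117 + (345 - 1*610))/(270673 + (24421 - 1*218067)) = (183117 + (345 - 610))/(270673 + (24421 - 218067)) = (183117 - 265)/(270673 - 193646) = 182852/77027 = 182852*(1/77027) = 10756/4531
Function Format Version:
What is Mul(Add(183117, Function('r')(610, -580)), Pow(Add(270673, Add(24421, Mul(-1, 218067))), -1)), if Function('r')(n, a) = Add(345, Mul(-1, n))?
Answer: Rational(10756, 4531) ≈ 2.3739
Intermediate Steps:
Mul(Add(183117, Function('r')(610, -580)), Pow(Add(270673, Add(24421, Mul(-1, 218067))), -1)) = Mul(Add(183117, Add(345, Mul(-1, 610))), Pow(Add(270673, Add(24421, Mul(-1, 218067))), -1)) = Mul(Add(183117, Add(345, -610)), Pow(Add(270673, Add(24421, -218067)), -1)) = Mul(Add(183117, -265), Pow(Add(270673, -193646), -1)) = Mul(182852, Pow(77027, -1)) = Mul(182852, Rational(1, 77027)) = Rational(10756, 4531)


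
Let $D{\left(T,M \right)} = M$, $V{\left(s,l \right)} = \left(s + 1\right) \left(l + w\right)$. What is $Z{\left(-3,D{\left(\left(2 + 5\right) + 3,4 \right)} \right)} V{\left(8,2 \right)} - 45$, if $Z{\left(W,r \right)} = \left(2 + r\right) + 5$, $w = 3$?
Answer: $450$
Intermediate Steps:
$V{\left(s,l \right)} = \left(1 + s\right) \left(3 + l\right)$ ($V{\left(s,l \right)} = \left(s + 1\right) \left(l + 3\right) = \left(1 + s\right) \left(3 + l\right)$)
$Z{\left(W,r \right)} = 7 + r$
$Z{\left(-3,D{\left(\left(2 + 5\right) + 3,4 \right)} \right)} V{\left(8,2 \right)} - 45 = \left(7 + 4\right) \left(3 + 2 + 3 \cdot 8 + 2 \cdot 8\right) - 45 = 11 \left(3 + 2 + 24 + 16\right) - 45 = 11 \cdot 45 - 45 = 495 - 45 = 450$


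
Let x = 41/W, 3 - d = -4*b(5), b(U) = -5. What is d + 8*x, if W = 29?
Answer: -165/29 ≈ -5.6897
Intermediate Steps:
d = -17 (d = 3 - (-4)*(-5) = 3 - 1*20 = 3 - 20 = -17)
x = 41/29 ≈ 1.4138
d + 8*x = -17 + 8*(41/29) = -17 + 328/29 = -165/29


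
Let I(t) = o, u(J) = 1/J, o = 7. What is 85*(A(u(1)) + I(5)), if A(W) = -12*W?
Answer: -425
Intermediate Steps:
I(t) = 7
85*(A(u(1)) + I(5)) = 85*(-12/1 + 7) = 85*(-12*1 + 7) = 85*(-12 + 7) = 85*(-5) = -425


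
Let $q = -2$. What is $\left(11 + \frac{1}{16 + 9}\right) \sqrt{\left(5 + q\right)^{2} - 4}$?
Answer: $\frac{276 \sqrt{5}}{25} \approx 24.686$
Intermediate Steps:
$\left(11 + \frac{1}{16 + 9}\right) \sqrt{\left(5 + q\right)^{2} - 4} = \left(11 + \frac{1}{16 + 9}\right) \sqrt{\left(5 - 2\right)^{2} - 4} = \left(11 + \frac{1}{25}\right) \sqrt{3^{2} - 4} = \left(11 + \frac{1}{25}\right) \sqrt{9 - 4} = \frac{276 \sqrt{5}}{25}$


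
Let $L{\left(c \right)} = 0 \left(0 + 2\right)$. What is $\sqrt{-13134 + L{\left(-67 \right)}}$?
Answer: $i \sqrt{13134} \approx 114.6 i$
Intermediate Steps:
$L{\left(c \right)} = 0$ ($L{\left(c \right)} = 0 \cdot 2 = 0$)
$\sqrt{-13134 + L{\left(-67 \right)}} = \sqrt{-13134 + 0} = \sqrt{-13134} = i \sqrt{13134}$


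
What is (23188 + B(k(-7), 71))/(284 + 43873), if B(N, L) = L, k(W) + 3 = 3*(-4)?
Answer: 7753/14719 ≈ 0.52673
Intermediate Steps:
k(W) = -15 (k(W) = -3 + 3*(-4) = -3 - 12 = -15)
(23188 + B(k(-7), 71))/(284 + 43873) = (23188 + 71)/(284 + 43873) = 23259/44157 = 23259*(1/44157) = 7753/14719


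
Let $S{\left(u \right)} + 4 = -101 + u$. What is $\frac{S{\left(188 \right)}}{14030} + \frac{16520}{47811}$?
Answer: $\frac{235743913}{670788330} \approx 0.35144$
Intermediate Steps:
$S{\left(u \right)} = -105 + u$ ($S{\left(u \right)} = -4 + \left(-101 + u\right) = -105 + u$)
$\frac{S{\left(188 \right)}}{14030} + \frac{16520}{47811} = \frac{-105 + 188}{14030} + \frac{16520}{47811} = 83 \cdot \frac{1}{14030} + 16520 \cdot \frac{1}{47811} = \frac{83}{14030} + \frac{16520}{47811} = \frac{235743913}{670788330}$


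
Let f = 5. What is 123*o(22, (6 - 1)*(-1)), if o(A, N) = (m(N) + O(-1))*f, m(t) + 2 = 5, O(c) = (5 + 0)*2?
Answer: 7995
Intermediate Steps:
O(c) = 10 (O(c) = 5*2 = 10)
m(t) = 3 (m(t) = -2 + 5 = 3)
o(A, N) = 65 (o(A, N) = (3 + 10)*5 = 13*5 = 65)
123*o(22, (6 - 1)*(-1)) = 123*65 = 7995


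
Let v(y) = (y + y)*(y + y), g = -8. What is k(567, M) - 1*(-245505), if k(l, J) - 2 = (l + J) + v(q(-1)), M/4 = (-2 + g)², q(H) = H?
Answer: 246478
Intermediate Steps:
v(y) = 4*y² (v(y) = (2*y)*(2*y) = 4*y²)
M = 400 (M = 4*(-2 - 8)² = 4*(-10)² = 4*100 = 400)
k(l, J) = 6 + J + l (k(l, J) = 2 + ((l + J) + 4*(-1)²) = 2 + ((J + l) + 4*1) = 2 + ((J + l) + 4) = 2 + (4 + J + l) = 6 + J + l)
k(567, M) - 1*(-245505) = (6 + 400 + 567) - 1*(-245505) = 973 + 245505 = 246478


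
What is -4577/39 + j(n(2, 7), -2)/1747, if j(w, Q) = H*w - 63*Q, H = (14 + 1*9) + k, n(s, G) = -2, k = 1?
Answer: -7992977/68133 ≈ -117.31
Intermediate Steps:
H = 24 (H = (14 + 1*9) + 1 = (14 + 9) + 1 = 23 + 1 = 24)
j(w, Q) = -63*Q + 24*w (j(w, Q) = 24*w - 63*Q = -63*Q + 24*w)
-4577/39 + j(n(2, 7), -2)/1747 = -4577/39 + (-63*(-2) + 24*(-2))/1747 = -4577*1/39 + (126 - 48)*(1/1747) = -4577/39 + 78*(1/1747) = -4577/39 + 78/1747 = -7992977/68133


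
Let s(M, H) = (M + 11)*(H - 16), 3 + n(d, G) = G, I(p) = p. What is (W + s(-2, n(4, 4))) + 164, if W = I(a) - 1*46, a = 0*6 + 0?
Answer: -17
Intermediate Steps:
a = 0 (a = 0 + 0 = 0)
n(d, G) = -3 + G
W = -46 (W = 0 - 1*46 = 0 - 46 = -46)
s(M, H) = (-16 + H)*(11 + M) (s(M, H) = (11 + M)*(-16 + H) = (-16 + H)*(11 + M))
(W + s(-2, n(4, 4))) + 164 = (-46 + (-176 - 16*(-2) + 11*(-3 + 4) + (-3 + 4)*(-2))) + 164 = (-46 + (-176 + 32 + 11*1 + 1*(-2))) + 164 = (-46 + (-176 + 32 + 11 - 2)) + 164 = (-46 - 135) + 164 = -181 + 164 = -17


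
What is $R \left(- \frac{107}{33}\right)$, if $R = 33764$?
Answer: $- \frac{3612748}{33} \approx -1.0948 \cdot 10^{5}$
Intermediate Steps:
$R \left(- \frac{107}{33}\right) = 33764 \left(- \frac{107}{33}\right) = - \frac{3612748}{33}$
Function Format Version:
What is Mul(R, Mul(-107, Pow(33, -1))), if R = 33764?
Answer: Rational(-3612748, 33) ≈ -1.0948e+5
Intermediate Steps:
Mul(R, Mul(-107, Pow(33, -1))) = Mul(33764, Mul(-107, Pow(33, -1))) = Mul(33764, Mul(-107, Rational(1, 33))) = Mul(33764, Rational(-107, 33)) = Rational(-3612748, 33)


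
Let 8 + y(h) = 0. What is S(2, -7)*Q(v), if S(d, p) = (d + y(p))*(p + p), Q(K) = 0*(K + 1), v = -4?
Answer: 0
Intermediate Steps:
Q(K) = 0 (Q(K) = 0*(1 + K) = 0)
y(h) = -8 (y(h) = -8 + 0 = -8)
S(d, p) = 2*p*(-8 + d) (S(d, p) = (d - 8)*(p + p) = (-8 + d)*(2*p) = 2*p*(-8 + d))
S(2, -7)*Q(v) = (2*(-7)*(-8 + 2))*0 = (2*(-7)*(-6))*0 = 84*0 = 0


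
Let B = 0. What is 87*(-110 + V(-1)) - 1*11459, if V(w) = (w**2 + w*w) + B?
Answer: -20855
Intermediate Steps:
V(w) = 2*w**2 (V(w) = (w**2 + w*w) + 0 = (w**2 + w**2) + 0 = 2*w**2 + 0 = 2*w**2)
87*(-110 + V(-1)) - 1*11459 = 87*(-110 + 2*(-1)**2) - 1*11459 = 87*(-110 + 2*1) - 11459 = 87*(-110 + 2) - 11459 = 87*(-108) - 11459 = -9396 - 11459 = -20855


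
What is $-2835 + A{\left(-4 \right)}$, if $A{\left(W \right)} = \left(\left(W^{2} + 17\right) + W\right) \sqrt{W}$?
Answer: $-2835 + 58 i \approx -2835.0 + 58.0 i$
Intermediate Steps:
$A{\left(W \right)} = \sqrt{W} \left(17 + W + W^{2}\right)$ ($A{\left(W \right)} = \left(\left(17 + W^{2}\right) + W\right) \sqrt{W} = \left(17 + W + W^{2}\right) \sqrt{W} = \sqrt{W} \left(17 + W + W^{2}\right)$)
$-2835 + A{\left(-4 \right)} = -2835 + \sqrt{-4} \left(17 - 4 + \left(-4\right)^{2}\right) = -2835 + 2 i \left(17 - 4 + 16\right) = -2835 + 2 i 29 = -2835 + 58 i$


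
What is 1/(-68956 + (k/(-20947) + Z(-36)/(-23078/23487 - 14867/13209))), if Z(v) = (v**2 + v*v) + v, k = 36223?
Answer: -4566575389619/320437470414112087 ≈ -1.4251e-5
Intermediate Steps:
Z(v) = v + 2*v**2 (Z(v) = (v**2 + v**2) + v = 2*v**2 + v = v + 2*v**2)
1/(-68956 + (k/(-20947) + Z(-36)/(-23078/23487 - 14867/13209))) = 1/(-68956 + (36223/(-20947) + (-36*(1 + 2*(-36)))/(-23078/23487 - 14867/13209))) = 1/(-68956 + (36223*(-1/20947) + (-36*(1 - 72))/(-23078*1/23487 - 14867*1/13209))) = 1/(-68956 + (-36223/20947 + (-36*(-71))/(-23078/23487 - 14867/13209))) = 1/(-68956 + (-36223/20947 + 2556/(-218006177/103413261))) = 1/(-68956 + (-36223/20947 + 2556*(-103413261/218006177))) = 1/(-68956 + (-36223/20947 - 264324295116/218006177)) = 1/(-68956 - 5544697847544323/4566575389619) = 1/(-320437470414112087/4566575389619) = -4566575389619/320437470414112087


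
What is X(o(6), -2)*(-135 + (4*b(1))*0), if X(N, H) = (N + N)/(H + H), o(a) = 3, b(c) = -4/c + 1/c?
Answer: 405/2 ≈ 202.50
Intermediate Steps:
b(c) = -3/c (b(c) = -4/c + 1/c = -3/c)
X(N, H) = N/H (X(N, H) = (2*N)/((2*H)) = (2*N)*(1/(2*H)) = N/H)
X(o(6), -2)*(-135 + (4*b(1))*0) = (3/(-2))*(-135 + (4*(-3/1))*0) = (3*(-1/2))*(-135 + (4*(-3*1))*0) = -3*(-135 + (4*(-3))*0)/2 = -3*(-135 - 12*0)/2 = -3*(-135 + 0)/2 = -3/2*(-135) = 405/2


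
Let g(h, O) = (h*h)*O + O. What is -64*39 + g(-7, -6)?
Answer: -2796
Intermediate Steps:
g(h, O) = O + O*h**2 (g(h, O) = h**2*O + O = O*h**2 + O = O + O*h**2)
-64*39 + g(-7, -6) = -64*39 - 6*(1 + (-7)**2) = -2496 - 6*(1 + 49) = -2496 - 6*50 = -2496 - 300 = -2796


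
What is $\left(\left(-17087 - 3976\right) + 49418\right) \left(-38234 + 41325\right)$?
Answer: $87645305$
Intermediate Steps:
$\left(\left(-17087 - 3976\right) + 49418\right) \left(-38234 + 41325\right) = \left(-21063 + 49418\right) 3091 = 28355 \cdot 3091 = 87645305$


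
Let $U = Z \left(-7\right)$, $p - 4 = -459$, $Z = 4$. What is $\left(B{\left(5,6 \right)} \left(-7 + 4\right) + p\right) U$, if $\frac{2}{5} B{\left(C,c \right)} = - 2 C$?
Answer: $10640$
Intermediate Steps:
$B{\left(C,c \right)} = - 5 C$ ($B{\left(C,c \right)} = \frac{5 \left(- 2 C\right)}{2} = - 5 C$)
$p = -455$ ($p = 4 - 459 = -455$)
$U = -28$ ($U = 4 \left(-7\right) = -28$)
$\left(B{\left(5,6 \right)} \left(-7 + 4\right) + p\right) U = \left(\left(-5\right) 5 \left(-7 + 4\right) - 455\right) \left(-28\right) = \left(\left(-25\right) \left(-3\right) - 455\right) \left(-28\right) = \left(75 - 455\right) \left(-28\right) = \left(-380\right) \left(-28\right) = 10640$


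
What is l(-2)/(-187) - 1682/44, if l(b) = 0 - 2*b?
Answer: -14305/374 ≈ -38.249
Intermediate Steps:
l(b) = -2*b
l(-2)/(-187) - 1682/44 = -2*(-2)/(-187) - 1682/44 = 4*(-1/187) - 1682*1/44 = -4/187 - 841/22 = -14305/374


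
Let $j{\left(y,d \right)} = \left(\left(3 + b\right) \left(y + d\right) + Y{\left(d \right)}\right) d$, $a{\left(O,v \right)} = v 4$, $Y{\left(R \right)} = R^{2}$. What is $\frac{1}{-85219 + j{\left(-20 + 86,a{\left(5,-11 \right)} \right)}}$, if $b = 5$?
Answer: $- \frac{1}{178147} \approx -5.6133 \cdot 10^{-6}$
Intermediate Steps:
$a{\left(O,v \right)} = 4 v$
$j{\left(y,d \right)} = d \left(d^{2} + 8 d + 8 y\right)$ ($j{\left(y,d \right)} = \left(\left(3 + 5\right) \left(y + d\right) + d^{2}\right) d = \left(8 \left(d + y\right) + d^{2}\right) d = \left(\left(8 d + 8 y\right) + d^{2}\right) d = \left(d^{2} + 8 d + 8 y\right) d = d \left(d^{2} + 8 d + 8 y\right)$)
$\frac{1}{-85219 + j{\left(-20 + 86,a{\left(5,-11 \right)} \right)}} = \frac{1}{-85219 + 4 \left(-11\right) \left(\left(4 \left(-11\right)\right)^{2} + 8 \cdot 4 \left(-11\right) + 8 \left(-20 + 86\right)\right)} = \frac{1}{-85219 - 44 \left(\left(-44\right)^{2} + 8 \left(-44\right) + 8 \cdot 66\right)} = \frac{1}{-85219 - 44 \left(1936 - 352 + 528\right)} = \frac{1}{-85219 - 92928} = \frac{1}{-178147} = - \frac{1}{178147}$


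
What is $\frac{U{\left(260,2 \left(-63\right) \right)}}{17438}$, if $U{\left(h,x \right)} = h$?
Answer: $\frac{130}{8719} \approx 0.01491$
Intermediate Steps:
$\frac{U{\left(260,2 \left(-63\right) \right)}}{17438} = \frac{260}{17438} = 260 \cdot \frac{1}{17438} = \frac{130}{8719}$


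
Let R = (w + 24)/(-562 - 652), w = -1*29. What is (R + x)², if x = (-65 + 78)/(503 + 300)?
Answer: 391921209/950316924964 ≈ 0.00041241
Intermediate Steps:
x = 13/803 ≈ 0.016189
w = -29
R = 5/1214 (R = (-29 + 24)/(-562 - 652) = -5/(-1214) = -5*(-1/1214) = 5/1214 ≈ 0.0041186)
(R + x)² = (5/1214 + 13/803)² = (19797/974842)² = 391921209/950316924964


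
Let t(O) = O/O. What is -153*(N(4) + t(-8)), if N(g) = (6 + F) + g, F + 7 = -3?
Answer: -153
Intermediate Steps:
F = -10 (F = -7 - 3 = -10)
t(O) = 1
N(g) = -4 + g (N(g) = (6 - 10) + g = -4 + g)
-153*(N(4) + t(-8)) = -153*((-4 + 4) + 1) = -153*(0 + 1) = -153*1 = -153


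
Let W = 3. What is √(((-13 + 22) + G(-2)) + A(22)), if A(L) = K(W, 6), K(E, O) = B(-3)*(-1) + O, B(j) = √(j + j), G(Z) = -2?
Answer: √(13 - I*√6) ≈ 3.6214 - 0.3382*I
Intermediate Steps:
B(j) = √2*√j (B(j) = √(2*j) = √2*√j)
K(E, O) = O - I*√6 (K(E, O) = (√2*√(-3))*(-1) + O = (√2*(I*√3))*(-1) + O = (I*√6)*(-1) + O = -I*√6 + O = O - I*√6)
A(L) = 6 - I*√6
√(((-13 + 22) + G(-2)) + A(22)) = √(((-13 + 22) - 2) + (6 - I*√6)) = √((9 - 2) + (6 - I*√6)) = √(7 + (6 - I*√6)) = √(13 - I*√6)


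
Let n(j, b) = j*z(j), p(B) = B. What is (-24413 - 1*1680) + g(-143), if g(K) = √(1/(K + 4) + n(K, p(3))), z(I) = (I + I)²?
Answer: -26093 + I*√225994413927/139 ≈ -26093.0 + 3420.1*I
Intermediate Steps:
z(I) = 4*I² (z(I) = (2*I)² = 4*I²)
n(j, b) = 4*j³ (n(j, b) = j*(4*j²) = 4*j³)
g(K) = √(1/(4 + K) + 4*K³) (g(K) = √(1/(K + 4) + 4*K³) = √(1/(4 + K) + 4*K³))
(-24413 - 1*1680) + g(-143) = (-24413 - 1*1680) + √((1 + 4*(-143)³*(4 - 143))/(4 - 143)) = (-24413 - 1680) + √((1 + 4*(-2924207)*(-139))/(-139)) = -26093 + √(-(1 + 1625859092)/139) = -26093 + √(-1/139*1625859093) = -26093 + √(-1625859093/139) = -26093 + I*√225994413927/139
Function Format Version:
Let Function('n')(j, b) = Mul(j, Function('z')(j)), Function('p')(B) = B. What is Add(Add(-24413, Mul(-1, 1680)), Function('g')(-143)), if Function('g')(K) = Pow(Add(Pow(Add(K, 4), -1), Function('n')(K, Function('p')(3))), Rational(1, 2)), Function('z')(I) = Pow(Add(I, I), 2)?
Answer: Add(-26093, Mul(Rational(1, 139), I, Pow(225994413927, Rational(1, 2)))) ≈ Add(-26093., Mul(3420.1, I))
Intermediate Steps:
Function('z')(I) = Mul(4, Pow(I, 2)) (Function('z')(I) = Pow(Mul(2, I), 2) = Mul(4, Pow(I, 2)))
Function('n')(j, b) = Mul(4, Pow(j, 3)) (Function('n')(j, b) = Mul(j, Mul(4, Pow(j, 2))) = Mul(4, Pow(j, 3)))
Function('g')(K) = Pow(Add(Pow(Add(4, K), -1), Mul(4, Pow(K, 3))), Rational(1, 2)) (Function('g')(K) = Pow(Add(Pow(Add(K, 4), -1), Mul(4, Pow(K, 3))), Rational(1, 2)) = Pow(Add(Pow(Add(4, K), -1), Mul(4, Pow(K, 3))), Rational(1, 2)))
Add(Add(-24413, Mul(-1, 1680)), Function('g')(-143)) = Add(Add(-24413, Mul(-1, 1680)), Pow(Mul(Pow(Add(4, -143), -1), Add(1, Mul(4, Pow(-143, 3), Add(4, -143)))), Rational(1, 2))) = Add(Add(-24413, -1680), Pow(Mul(Pow(-139, -1), Add(1, Mul(4, -2924207, -139))), Rational(1, 2))) = Add(-26093, Pow(Mul(Rational(-1, 139), Add(1, 1625859092)), Rational(1, 2))) = Add(-26093, Pow(Mul(Rational(-1, 139), 1625859093), Rational(1, 2))) = Add(-26093, Pow(Rational(-1625859093, 139), Rational(1, 2))) = Add(-26093, Mul(Rational(1, 139), I, Pow(225994413927, Rational(1, 2))))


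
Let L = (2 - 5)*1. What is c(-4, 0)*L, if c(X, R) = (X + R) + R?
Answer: 12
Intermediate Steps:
c(X, R) = X + 2*R (c(X, R) = (R + X) + R = X + 2*R)
L = -3 (L = -3*1 = -3)
c(-4, 0)*L = (-4 + 2*0)*(-3) = (-4 + 0)*(-3) = -4*(-3) = 12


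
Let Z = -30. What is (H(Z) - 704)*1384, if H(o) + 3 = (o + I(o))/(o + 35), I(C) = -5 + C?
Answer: -996480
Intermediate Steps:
H(o) = -3 + (-5 + 2*o)/(35 + o) (H(o) = -3 + (o + (-5 + o))/(o + 35) = -3 + (-5 + 2*o)/(35 + o))
(H(Z) - 704)*1384 = ((-110 - 1*(-30))/(35 - 30) - 704)*1384 = ((-110 + 30)/5 - 704)*1384 = ((⅕)*(-80) - 704)*1384 = (-16 - 704)*1384 = -720*1384 = -996480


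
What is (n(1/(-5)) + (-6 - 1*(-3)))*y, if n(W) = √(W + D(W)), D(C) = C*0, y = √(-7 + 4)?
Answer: I*√3*(-15 + I*√5)/5 ≈ -0.7746 - 5.1962*I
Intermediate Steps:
y = I*√3 (y = √(-3) = I*√3 ≈ 1.732*I)
D(C) = 0
n(W) = √W (n(W) = √(W + 0) = √W)
(n(1/(-5)) + (-6 - 1*(-3)))*y = (√(1/(-5)) + (-6 - 1*(-3)))*(I*√3) = (√(-⅕) + (-6 + 3))*(I*√3) = (I*√5/5 - 3)*(I*√3) = (-3 + I*√5/5)*(I*√3) = I*√3*(-3 + I*√5/5)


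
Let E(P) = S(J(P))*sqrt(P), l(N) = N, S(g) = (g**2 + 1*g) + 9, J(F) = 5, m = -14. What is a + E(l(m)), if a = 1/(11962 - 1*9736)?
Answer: 1/2226 + 39*I*sqrt(14) ≈ 0.00044924 + 145.92*I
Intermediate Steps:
S(g) = 9 + g + g**2 (S(g) = (g**2 + g) + 9 = (g + g**2) + 9 = 9 + g + g**2)
E(P) = 39*sqrt(P) (E(P) = (9 + 5 + 5**2)*sqrt(P) = (9 + 5 + 25)*sqrt(P) = 39*sqrt(P))
a = 1/2226 (a = 1/(11962 - 9736) = 1/2226 ≈ 0.00044924)
a + E(l(m)) = 1/2226 + 39*sqrt(-14) = 1/2226 + 39*(I*sqrt(14)) = 1/2226 + 39*I*sqrt(14)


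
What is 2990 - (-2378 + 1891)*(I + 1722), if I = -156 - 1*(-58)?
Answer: 793878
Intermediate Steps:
I = -98 (I = -156 + 58 = -98)
2990 - (-2378 + 1891)*(I + 1722) = 2990 - (-2378 + 1891)*(-98 + 1722) = 2990 - (-487)*1624 = 2990 - 1*(-790888) = 2990 + 790888 = 793878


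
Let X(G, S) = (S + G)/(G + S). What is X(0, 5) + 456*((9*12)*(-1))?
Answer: -49247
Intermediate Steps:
X(G, S) = 1 (X(G, S) = (G + S)/(G + S) = 1)
X(0, 5) + 456*((9*12)*(-1)) = 1 + 456*((9*12)*(-1)) = 1 + 456*(108*(-1)) = 1 + 456*(-108) = 1 - 49248 = -49247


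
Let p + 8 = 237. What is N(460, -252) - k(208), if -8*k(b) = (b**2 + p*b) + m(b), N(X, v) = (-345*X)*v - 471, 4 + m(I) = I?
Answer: 80006633/2 ≈ 4.0003e+7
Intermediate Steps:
p = 229 (p = -8 + 237 = 229)
m(I) = -4 + I
N(X, v) = -471 - 345*X*v (N(X, v) = -345*X*v - 471 = -471 - 345*X*v)
k(b) = 1/2 - 115*b/4 - b**2/8 (k(b) = -((b**2 + 229*b) + (-4 + b))/8 = -(-4 + b**2 + 230*b)/8 = 1/2 - 115*b/4 - b**2/8)
N(460, -252) - k(208) = (-471 - 345*460*(-252)) - (1/2 - 115/4*208 - 1/8*208**2) = (-471 + 39992400) - (1/2 - 5980 - 1/8*43264) = 39991929 - (1/2 - 5980 - 5408) = 39991929 - 1*(-22775/2) = 39991929 + 22775/2 = 80006633/2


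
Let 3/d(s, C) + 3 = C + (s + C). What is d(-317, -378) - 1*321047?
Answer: -345446575/1076 ≈ -3.2105e+5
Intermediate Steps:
d(s, C) = 3/(-3 + s + 2*C) (d(s, C) = 3/(-3 + (C + (s + C))) = 3/(-3 + (C + (C + s))) = 3/(-3 + (s + 2*C)) = 3/(-3 + s + 2*C))
d(-317, -378) - 1*321047 = 3/(-3 - 317 + 2*(-378)) - 1*321047 = 3/(-3 - 317 - 756) - 321047 = 3/(-1076) - 321047 = 3*(-1/1076) - 321047 = -3/1076 - 321047 = -345446575/1076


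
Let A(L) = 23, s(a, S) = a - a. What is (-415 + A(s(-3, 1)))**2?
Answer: 153664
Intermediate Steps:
s(a, S) = 0
(-415 + A(s(-3, 1)))**2 = (-415 + 23)**2 = (-392)**2 = 153664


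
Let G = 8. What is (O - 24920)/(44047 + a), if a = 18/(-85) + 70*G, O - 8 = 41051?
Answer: 1371815/3791577 ≈ 0.36181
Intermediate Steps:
O = 41059 (O = 8 + 41051 = 41059)
a = 47582/85 (a = 18/(-85) + 70*8 = 18*(-1/85) + 560 = -18/85 + 560 = 47582/85 ≈ 559.79)
(O - 24920)/(44047 + a) = (41059 - 24920)/(44047 + 47582/85) = 16139/(3791577/85) = 16139*(85/3791577) = 1371815/3791577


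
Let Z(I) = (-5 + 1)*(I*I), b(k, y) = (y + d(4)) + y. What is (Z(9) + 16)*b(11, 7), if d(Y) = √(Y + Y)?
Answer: -4312 - 616*√2 ≈ -5183.2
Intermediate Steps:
d(Y) = √2*√Y (d(Y) = √(2*Y) = √2*√Y)
b(k, y) = 2*y + 2*√2 (b(k, y) = (y + √2*√4) + y = (y + √2*2) + y = (y + 2*√2) + y = 2*y + 2*√2)
Z(I) = -4*I²
(Z(9) + 16)*b(11, 7) = (-4*9² + 16)*(2*7 + 2*√2) = (-4*81 + 16)*(14 + 2*√2) = (-324 + 16)*(14 + 2*√2) = -308*(14 + 2*√2) = -4312 - 616*√2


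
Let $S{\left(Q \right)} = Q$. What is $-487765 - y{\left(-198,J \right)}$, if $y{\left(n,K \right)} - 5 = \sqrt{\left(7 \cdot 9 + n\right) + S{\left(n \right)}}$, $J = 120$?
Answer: $-487770 - 3 i \sqrt{37} \approx -4.8777 \cdot 10^{5} - 18.248 i$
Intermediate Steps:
$y{\left(n,K \right)} = 5 + \sqrt{63 + 2 n}$ ($y{\left(n,K \right)} = 5 + \sqrt{\left(7 \cdot 9 + n\right) + n} = 5 + \sqrt{\left(63 + n\right) + n} = 5 + \sqrt{63 + 2 n}$)
$-487765 - y{\left(-198,J \right)} = -487765 - \left(5 + \sqrt{63 + 2 \left(-198\right)}\right) = -487765 - \left(5 + \sqrt{63 - 396}\right) = -487765 - \left(5 + \sqrt{-333}\right) = -487765 - \left(5 + 3 i \sqrt{37}\right) = -487770 - 3 i \sqrt{37}$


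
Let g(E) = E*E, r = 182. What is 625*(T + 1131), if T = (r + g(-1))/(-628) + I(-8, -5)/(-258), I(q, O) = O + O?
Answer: 57252565625/81012 ≈ 7.0672e+5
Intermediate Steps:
g(E) = E**2
I(q, O) = 2*O
T = -20467/81012 (T = (182 + (-1)**2)/(-628) + (2*(-5))/(-258) = (182 + 1)*(-1/628) - 10*(-1/258) = 183*(-1/628) + 5/129 = -183/628 + 5/129 = -20467/81012 ≈ -0.25264)
625*(T + 1131) = 625*(-20467/81012 + 1131) = 625*(91604105/81012) = 57252565625/81012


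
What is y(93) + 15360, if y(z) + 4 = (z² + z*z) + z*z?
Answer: 41303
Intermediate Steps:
y(z) = -4 + 3*z² (y(z) = -4 + ((z² + z*z) + z*z) = -4 + ((z² + z²) + z²) = -4 + (2*z² + z²) = -4 + 3*z²)
y(93) + 15360 = (-4 + 3*93²) + 15360 = (-4 + 3*8649) + 15360 = (-4 + 25947) + 15360 = 25943 + 15360 = 41303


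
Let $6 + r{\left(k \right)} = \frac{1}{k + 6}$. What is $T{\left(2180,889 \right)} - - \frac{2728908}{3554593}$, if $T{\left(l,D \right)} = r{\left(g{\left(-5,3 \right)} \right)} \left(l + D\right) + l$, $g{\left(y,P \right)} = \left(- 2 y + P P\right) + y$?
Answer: $- \frac{163305947309}{10155980} \approx -16080.0$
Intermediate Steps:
$g{\left(y,P \right)} = P^{2} - y$ ($g{\left(y,P \right)} = \left(- 2 y + P^{2}\right) + y = \left(P^{2} - 2 y\right) + y = P^{2} - y$)
$r{\left(k \right)} = -6 + \frac{1}{6 + k}$ ($r{\left(k \right)} = -6 + \frac{1}{k + 6} = -6 + \frac{1}{6 + k}$)
$T{\left(l,D \right)} = - \frac{119 D}{20} - \frac{99 l}{20}$ ($T{\left(l,D \right)} = \frac{-35 - 6 \left(3^{2} - -5\right)}{6 - \left(-5 - 3^{2}\right)} \left(l + D\right) + l = \frac{-35 - 6 \left(9 + 5\right)}{6 + \left(9 + 5\right)} \left(D + l\right) + l = \frac{-35 - 84}{6 + 14} \left(D + l\right) + l = \frac{-35 - 84}{20} \left(D + l\right) + l = \frac{1}{20} \left(-119\right) \left(D + l\right) + l = - \frac{119 \left(D + l\right)}{20} + l = \left(- \frac{119 D}{20} - \frac{119 l}{20}\right) + l = - \frac{119 D}{20} - \frac{99 l}{20}$)
$T{\left(2180,889 \right)} - - \frac{2728908}{3554593} = \left(\left(- \frac{119}{20}\right) 889 - 10791\right) - - \frac{2728908}{3554593} = \left(- \frac{105791}{20} - 10791\right) - \left(-2728908\right) \frac{1}{3554593} = - \frac{321611}{20} - - \frac{389844}{507799} = - \frac{321611}{20} + \frac{389844}{507799} = - \frac{163305947309}{10155980}$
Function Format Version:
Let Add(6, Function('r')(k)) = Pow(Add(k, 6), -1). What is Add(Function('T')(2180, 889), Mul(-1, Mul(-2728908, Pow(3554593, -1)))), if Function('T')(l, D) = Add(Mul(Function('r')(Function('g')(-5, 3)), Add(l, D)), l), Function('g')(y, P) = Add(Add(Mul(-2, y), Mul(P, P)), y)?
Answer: Rational(-163305947309, 10155980) ≈ -16080.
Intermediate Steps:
Function('g')(y, P) = Add(Pow(P, 2), Mul(-1, y)) (Function('g')(y, P) = Add(Add(Mul(-2, y), Pow(P, 2)), y) = Add(Add(Pow(P, 2), Mul(-2, y)), y) = Add(Pow(P, 2), Mul(-1, y)))
Function('r')(k) = Add(-6, Pow(Add(6, k), -1)) (Function('r')(k) = Add(-6, Pow(Add(k, 6), -1)) = Add(-6, Pow(Add(6, k), -1)))
Function('T')(l, D) = Add(Mul(Rational(-119, 20), D), Mul(Rational(-99, 20), l)) (Function('T')(l, D) = Add(Mul(Mul(Pow(Add(6, Add(Pow(3, 2), Mul(-1, -5))), -1), Add(-35, Mul(-6, Add(Pow(3, 2), Mul(-1, -5))))), Add(l, D)), l) = Add(Mul(Mul(Pow(Add(6, Add(9, 5)), -1), Add(-35, Mul(-6, Add(9, 5)))), Add(D, l)), l) = Add(Mul(Mul(Pow(Add(6, 14), -1), Add(-35, Mul(-6, 14))), Add(D, l)), l) = Add(Mul(Mul(Pow(20, -1), Add(-35, -84)), Add(D, l)), l) = Add(Mul(Mul(Rational(1, 20), -119), Add(D, l)), l) = Add(Mul(Rational(-119, 20), Add(D, l)), l) = Add(Add(Mul(Rational(-119, 20), D), Mul(Rational(-119, 20), l)), l) = Add(Mul(Rational(-119, 20), D), Mul(Rational(-99, 20), l)))
Add(Function('T')(2180, 889), Mul(-1, Mul(-2728908, Pow(3554593, -1)))) = Add(Add(Mul(Rational(-119, 20), 889), Mul(Rational(-99, 20), 2180)), Mul(-1, Mul(-2728908, Pow(3554593, -1)))) = Add(Add(Rational(-105791, 20), -10791), Mul(-1, Mul(-2728908, Rational(1, 3554593)))) = Add(Rational(-321611, 20), Mul(-1, Rational(-389844, 507799))) = Add(Rational(-321611, 20), Rational(389844, 507799)) = Rational(-163305947309, 10155980)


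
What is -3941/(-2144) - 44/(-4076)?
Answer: 4039463/2184736 ≈ 1.8489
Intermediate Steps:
-3941/(-2144) - 44/(-4076) = -3941*(-1/2144) - 44*(-1/4076) = 3941/2144 + 11/1019 = 4039463/2184736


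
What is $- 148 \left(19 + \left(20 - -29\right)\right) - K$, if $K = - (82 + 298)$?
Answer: $-9684$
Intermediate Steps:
$K = -380$ ($K = \left(-1\right) 380 = -380$)
$- 148 \left(19 + \left(20 - -29\right)\right) - K = - 148 \left(19 + \left(20 - -29\right)\right) - -380 = - 148 \left(19 + \left(20 + 29\right)\right) + 380 = - 148 \left(19 + 49\right) + 380 = \left(-148\right) 68 + 380 = -10064 + 380 = -9684$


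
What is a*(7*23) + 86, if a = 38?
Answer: 6204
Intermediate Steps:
a*(7*23) + 86 = 38*(7*23) + 86 = 38*161 + 86 = 6118 + 86 = 6204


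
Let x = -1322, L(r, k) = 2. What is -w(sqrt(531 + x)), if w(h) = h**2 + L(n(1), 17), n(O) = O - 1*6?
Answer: 789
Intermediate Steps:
n(O) = -6 + O (n(O) = O - 6 = -6 + O)
w(h) = 2 + h**2 (w(h) = h**2 + 2 = 2 + h**2)
-w(sqrt(531 + x)) = -(2 + (sqrt(531 - 1322))**2) = -(2 + (sqrt(-791))**2) = -(2 + (I*sqrt(791))**2) = -(2 - 791) = -1*(-789) = 789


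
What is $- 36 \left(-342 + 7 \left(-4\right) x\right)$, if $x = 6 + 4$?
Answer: $22392$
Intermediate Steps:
$x = 10$
$- 36 \left(-342 + 7 \left(-4\right) x\right) = - 36 \left(-342 + 7 \left(-4\right) 10\right) = - 36 \left(-342 - 280\right) = \left(-36\right) \left(-622\right) = 22392$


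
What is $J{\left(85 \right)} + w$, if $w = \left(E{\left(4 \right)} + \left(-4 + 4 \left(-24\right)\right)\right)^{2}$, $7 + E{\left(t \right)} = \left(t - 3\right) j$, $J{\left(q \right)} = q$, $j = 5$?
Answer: $10489$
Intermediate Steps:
$E{\left(t \right)} = -22 + 5 t$ ($E{\left(t \right)} = -7 + \left(t - 3\right) 5 = -7 + \left(-3 + t\right) 5 = -7 + \left(-15 + 5 t\right) = -22 + 5 t$)
$w = 10404$ ($w = \left(\left(-22 + 5 \cdot 4\right) + \left(-4 + 4 \left(-24\right)\right)\right)^{2} = \left(\left(-22 + 20\right) - 100\right)^{2} = \left(-2 - 100\right)^{2} = \left(-102\right)^{2} = 10404$)
$J{\left(85 \right)} + w = 85 + 10404 = 10489$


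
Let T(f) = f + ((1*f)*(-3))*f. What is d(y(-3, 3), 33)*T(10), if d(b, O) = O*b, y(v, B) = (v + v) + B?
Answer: 28710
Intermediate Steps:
y(v, B) = B + 2*v (y(v, B) = 2*v + B = B + 2*v)
T(f) = f - 3*f**2 (T(f) = f + (f*(-3))*f = f + (-3*f)*f = f - 3*f**2)
d(y(-3, 3), 33)*T(10) = (33*(3 + 2*(-3)))*(10*(1 - 3*10)) = (33*(3 - 6))*(10*(1 - 30)) = (33*(-3))*(10*(-29)) = -99*(-290) = 28710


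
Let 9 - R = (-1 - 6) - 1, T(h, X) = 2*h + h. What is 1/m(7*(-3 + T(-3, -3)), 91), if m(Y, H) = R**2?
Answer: 1/289 ≈ 0.0034602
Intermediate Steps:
T(h, X) = 3*h
R = 17 (R = 9 - ((-1 - 6) - 1) = 9 - (-7 - 1) = 9 - 1*(-8) = 9 + 8 = 17)
m(Y, H) = 289 (m(Y, H) = 17**2 = 289)
1/m(7*(-3 + T(-3, -3)), 91) = 1/289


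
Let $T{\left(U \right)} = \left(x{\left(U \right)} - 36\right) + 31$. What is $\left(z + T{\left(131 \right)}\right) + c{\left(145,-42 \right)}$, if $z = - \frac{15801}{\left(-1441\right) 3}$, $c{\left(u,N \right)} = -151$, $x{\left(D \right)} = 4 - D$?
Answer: $- \frac{402536}{1441} \approx -279.34$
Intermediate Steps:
$z = \frac{5267}{1441}$ ($z = - \frac{15801}{-4323} = \left(-15801\right) \left(- \frac{1}{4323}\right) = \frac{5267}{1441} \approx 3.6551$)
$T{\left(U \right)} = -1 - U$ ($T{\left(U \right)} = \left(\left(4 - U\right) - 36\right) + 31 = \left(-32 - U\right) + 31 = -1 - U$)
$\left(z + T{\left(131 \right)}\right) + c{\left(145,-42 \right)} = \left(\frac{5267}{1441} - 132\right) - 151 = - \frac{184945}{1441} - 151 = - \frac{402536}{1441}$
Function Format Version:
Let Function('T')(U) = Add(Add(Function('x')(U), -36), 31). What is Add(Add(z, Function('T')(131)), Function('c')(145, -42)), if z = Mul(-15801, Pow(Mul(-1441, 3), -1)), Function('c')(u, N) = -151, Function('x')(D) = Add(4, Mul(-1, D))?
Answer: Rational(-402536, 1441) ≈ -279.34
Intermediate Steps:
z = Rational(5267, 1441) (z = Mul(-15801, Pow(-4323, -1)) = Mul(-15801, Rational(-1, 4323)) = Rational(5267, 1441) ≈ 3.6551)
Function('T')(U) = Add(-1, Mul(-1, U)) (Function('T')(U) = Add(Add(Add(4, Mul(-1, U)), -36), 31) = Add(Add(-32, Mul(-1, U)), 31) = Add(-1, Mul(-1, U)))
Add(Add(z, Function('T')(131)), Function('c')(145, -42)) = Add(Add(Rational(5267, 1441), Add(-1, Mul(-1, 131))), -151) = Add(Add(Rational(5267, 1441), Add(-1, -131)), -151) = Add(Add(Rational(5267, 1441), -132), -151) = Add(Rational(-184945, 1441), -151) = Rational(-402536, 1441)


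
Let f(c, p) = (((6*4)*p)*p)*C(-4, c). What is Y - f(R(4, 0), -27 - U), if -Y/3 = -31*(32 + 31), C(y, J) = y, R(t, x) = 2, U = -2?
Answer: 65859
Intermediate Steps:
Y = 5859 (Y = -(-93)*(32 + 31) = -(-93)*63 = -3*(-1953) = 5859)
f(c, p) = -96*p² (f(c, p) = (((6*4)*p)*p)*(-4) = ((24*p)*p)*(-4) = (24*p²)*(-4) = -96*p²)
Y - f(R(4, 0), -27 - U) = 5859 - (-96)*(-27 - 1*(-2))² = 5859 - (-96)*(-27 + 2)² = 5859 - (-96)*(-25)² = 5859 - (-96)*625 = 5859 - 1*(-60000) = 5859 + 60000 = 65859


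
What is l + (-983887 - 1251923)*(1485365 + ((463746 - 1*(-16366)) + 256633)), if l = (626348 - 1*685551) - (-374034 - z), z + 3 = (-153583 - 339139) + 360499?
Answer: -4968215576495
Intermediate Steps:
z = -132226 (z = -3 + ((-153583 - 339139) + 360499) = -3 + (-492722 + 360499) = -3 - 132223 = -132226)
l = 182605 (l = (626348 - 1*685551) - (-374034 - 1*(-132226)) = (626348 - 685551) - (-374034 + 132226) = -59203 - 1*(-241808) = -59203 + 241808 = 182605)
l + (-983887 - 1251923)*(1485365 + ((463746 - 1*(-16366)) + 256633)) = 182605 + (-983887 - 1251923)*(1485365 + ((463746 - 1*(-16366)) + 256633)) = 182605 - 2235810*(1485365 + ((463746 + 16366) + 256633)) = 182605 - 2235810*(1485365 + (480112 + 256633)) = 182605 - 2235810*(1485365 + 736745) = 182605 - 2235810*2222110 = 182605 - 4968215759100 = -4968215576495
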